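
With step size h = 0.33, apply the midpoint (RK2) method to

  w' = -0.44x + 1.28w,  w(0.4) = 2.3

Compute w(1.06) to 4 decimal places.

4.9605

Midpoint: k1 = f(x_n, w_n); k2 = f(x_n + h/2, w_n + (h/2)·k1); w_{n+1} = w_n + h·k2.
x=0.400000, w=2.300000:
  k1 = f(0.400000, 2.300000) = 2.768000
  k2 = f(0.565000, 2.756720) = 3.280002
  w ← 2.300000 + 0.33·3.280002 = 3.382401
x=0.730000, w=3.382401:
  k1 = f(0.730000, 3.382401) = 4.008273
  k2 = f(0.895000, 4.043766) = 4.782220
  w ← 3.382401 + 0.33·4.782220 = 4.960533
w(1.06) ≈ 4.9605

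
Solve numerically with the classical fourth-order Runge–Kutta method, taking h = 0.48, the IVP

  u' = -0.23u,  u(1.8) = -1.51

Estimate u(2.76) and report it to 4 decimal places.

RK4: k1 = f(x_n, u_n); k2 = f(x_n + h/2, u_n + (h/2)·k1); k3 = f(x_n + h/2, u_n + (h/2)·k2); k4 = f(x_n + h, u_n + h·k3); u_{n+1} = u_n + (h/6)·(k1 + 2k2 + 2k3 + k4).
x=1.800000, u=-1.510000:
  k1 = f(1.800000, -1.510000) = 0.347300
  k2 = f(2.040000, -1.426648) = 0.328129
  k3 = f(2.040000, -1.431249) = 0.329187
  k4 = f(2.280000, -1.351990) = 0.310958
  u ← -1.510000 + (0.48/6)·(k1 + 2k2 + 2k3 + k4) = -1.352169
x=2.280000, u=-1.352169:
  k1 = f(2.280000, -1.352169) = 0.310999
  k2 = f(2.520000, -1.277529) = 0.293832
  k3 = f(2.520000, -1.281649) = 0.294779
  k4 = f(2.760000, -1.210675) = 0.278455
  u ← -1.352169 + (0.48/6)·(k1 + 2k2 + 2k3 + k4) = -1.210835
u(2.76) ≈ -1.2108

-1.2108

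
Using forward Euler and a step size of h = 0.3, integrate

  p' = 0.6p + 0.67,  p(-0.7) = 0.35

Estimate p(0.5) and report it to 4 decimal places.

1.7269

Euler: p_{n+1} = p_n + h·f(x_n, p_n).
x=-0.700000, p=0.350000: f=0.880000 → p ← 0.350000 + 0.3·0.880000 = 0.614000
x=-0.400000, p=0.614000: f=1.038400 → p ← 0.614000 + 0.3·1.038400 = 0.925520
x=-0.100000, p=0.925520: f=1.225312 → p ← 0.925520 + 0.3·1.225312 = 1.293114
x=0.200000, p=1.293114: f=1.445868 → p ← 1.293114 + 0.3·1.445868 = 1.726874
p(0.5) ≈ 1.7269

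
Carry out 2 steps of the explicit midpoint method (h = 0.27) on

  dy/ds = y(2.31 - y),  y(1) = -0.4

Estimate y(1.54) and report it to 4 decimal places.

-1.9189

Midpoint: k1 = f(s_n, y_n); k2 = f(s_n + h/2, y_n + (h/2)·k1); y_{n+1} = y_n + h·k2.
s=1.000000, y=-0.400000:
  k1 = f(1.000000, -0.400000) = -1.084000
  k2 = f(1.135000, -0.546340) = -1.560533
  y ← -0.400000 + 0.27·(-1.560533) = -0.821344
s=1.270000, y=-0.821344:
  k1 = f(1.270000, -0.821344) = -2.571910
  k2 = f(1.405000, -1.168552) = -4.064868
  y ← -0.821344 + 0.27·(-4.064868) = -1.918858
y(1.54) ≈ -1.9189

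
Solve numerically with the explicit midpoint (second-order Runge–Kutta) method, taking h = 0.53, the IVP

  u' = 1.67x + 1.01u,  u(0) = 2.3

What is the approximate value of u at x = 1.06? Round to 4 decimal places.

Midpoint: k1 = f(x_n, u_n); k2 = f(x_n + h/2, u_n + (h/2)·k1); u_{n+1} = u_n + h·k2.
x=0.000000, u=2.300000:
  k1 = f(0.000000, 2.300000) = 2.323000
  k2 = f(0.265000, 2.915595) = 3.387301
  u ← 2.300000 + 0.53·3.387301 = 4.095270
x=0.530000, u=4.095270:
  k1 = f(0.530000, 4.095270) = 5.021322
  k2 = f(0.795000, 5.425920) = 6.807829
  u ← 4.095270 + 0.53·6.807829 = 7.703419
u(1.06) ≈ 7.7034

7.7034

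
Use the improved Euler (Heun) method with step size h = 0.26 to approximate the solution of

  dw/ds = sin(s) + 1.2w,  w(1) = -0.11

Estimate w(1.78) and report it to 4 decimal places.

0.9129

Heun: k1 = f(s_n, w_n); k2 = f(s_n + h, w_n + h·k1); w_{n+1} = w_n + (h/2)·(k1 + k2).
s=1.000000, w=-0.110000:
  k1 = f(1.000000, -0.110000) = 0.709471
  k2 = f(1.260000, 0.074462) = 1.041445
  w ← -0.110000 + (0.26/2)·(0.709471 + 1.041445) = 0.117619
s=1.260000, w=0.117619:
  k1 = f(1.260000, 0.117619) = 1.093233
  k2 = f(1.520000, 0.401860) = 1.480942
  w ← 0.117619 + (0.26/2)·(1.093233 + 1.480942) = 0.452262
s=1.520000, w=0.452262:
  k1 = f(1.520000, 0.452262) = 1.541424
  k2 = f(1.780000, 0.853032) = 2.001835
  w ← 0.452262 + (0.26/2)·(1.541424 + 2.001835) = 0.912886
w(1.78) ≈ 0.9129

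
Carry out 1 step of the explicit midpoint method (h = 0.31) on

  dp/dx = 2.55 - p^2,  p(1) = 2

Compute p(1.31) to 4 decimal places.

Midpoint: k1 = f(x_n, p_n); k2 = f(x_n + h/2, p_n + (h/2)·k1); p_{n+1} = p_n + h·k2.
x=1.000000, p=2.000000:
  k1 = f(1.000000, 2.000000) = -1.450000
  k2 = f(1.155000, 1.775250) = -0.601513
  p ← 2.000000 + 0.31·(-0.601513) = 1.813531
p(1.31) ≈ 1.8135

1.8135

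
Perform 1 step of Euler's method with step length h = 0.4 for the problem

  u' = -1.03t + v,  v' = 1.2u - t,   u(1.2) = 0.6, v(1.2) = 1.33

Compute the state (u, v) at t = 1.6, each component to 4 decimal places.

Euler on (u,v): u_{n+1} = u_n + h·u', v_{n+1} = v_n + h·v'.
1.200000: (0.600000, 1.330000); f=(0.094000, -0.480000) → (0.637600, 1.138000)
(u(1.6), v(1.6)) ≈ (0.6376, 1.1380)

0.6376, 1.1380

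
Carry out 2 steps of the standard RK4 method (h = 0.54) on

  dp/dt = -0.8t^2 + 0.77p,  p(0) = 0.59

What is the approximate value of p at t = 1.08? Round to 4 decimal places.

0.9359

RK4: k1 = f(t_n, p_n); k2 = f(t_n + h/2, p_n + (h/2)·k1); k3 = f(t_n + h/2, p_n + (h/2)·k2); k4 = f(t_n + h, p_n + h·k3); p_{n+1} = p_n + (h/6)·(k1 + 2k2 + 2k3 + k4).
t=0.000000, p=0.590000:
  k1 = f(0.000000, 0.590000) = 0.454300
  k2 = f(0.270000, 0.712661) = 0.490429
  k3 = f(0.270000, 0.722416) = 0.497940
  k4 = f(0.540000, 0.858888) = 0.428064
  p ← 0.590000 + (0.54/6)·(k1 + 2k2 + 2k3 + k4) = 0.847319
t=0.540000, p=0.847319:
  k1 = f(0.540000, 0.847319) = 0.419156
  k2 = f(0.810000, 0.960491) = 0.214698
  k3 = f(0.810000, 0.905288) = 0.172192
  k4 = f(1.080000, 0.940303) = -0.209087
  p ← 0.847319 + (0.54/6)·(k1 + 2k2 + 2k3 + k4) = 0.935866
p(1.08) ≈ 0.9359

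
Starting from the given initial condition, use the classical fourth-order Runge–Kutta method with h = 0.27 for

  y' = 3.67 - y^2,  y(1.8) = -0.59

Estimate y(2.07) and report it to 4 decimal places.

0.3754

RK4: k1 = f(x_n, y_n); k2 = f(x_n + h/2, y_n + (h/2)·k1); k3 = f(x_n + h/2, y_n + (h/2)·k2); k4 = f(x_n + h, y_n + h·k3); y_{n+1} = y_n + (h/6)·(k1 + 2k2 + 2k3 + k4).
x=1.800000, y=-0.590000:
  k1 = f(1.800000, -0.590000) = 3.321900
  k2 = f(1.935000, -0.141543) = 3.649965
  k3 = f(1.935000, -0.097255) = 3.660542
  k4 = f(2.070000, 0.398346) = 3.511320
  y ← -0.590000 + (0.27/6)·(k1 + 2k2 + 2k3 + k4) = 0.375441
y(2.07) ≈ 0.3754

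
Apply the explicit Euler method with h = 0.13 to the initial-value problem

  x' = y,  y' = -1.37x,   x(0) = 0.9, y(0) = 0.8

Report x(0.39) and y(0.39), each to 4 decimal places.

1.1471, 0.2673

Euler on (x,y): x_{n+1} = x_n + h·x', y_{n+1} = y_n + h·y'.
0.000000: (0.900000, 0.800000); f=(0.800000, -1.233000) → (1.004000, 0.639710)
0.130000: (1.004000, 0.639710); f=(0.639710, -1.375480) → (1.087162, 0.460898)
0.260000: (1.087162, 0.460898); f=(0.460898, -1.489412) → (1.147079, 0.267274)
(x(0.39), y(0.39)) ≈ (1.1471, 0.2673)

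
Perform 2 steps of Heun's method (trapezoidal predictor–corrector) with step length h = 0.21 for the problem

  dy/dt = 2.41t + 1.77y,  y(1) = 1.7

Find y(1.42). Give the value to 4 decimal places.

Heun: k1 = f(t_n, y_n); k2 = f(t_n + h, y_n + h·k1); y_{n+1} = y_n + (h/2)·(k1 + k2).
t=1.000000, y=1.700000:
  k1 = f(1.000000, 1.700000) = 5.419000
  k2 = f(1.210000, 2.837990) = 7.939342
  y ← 1.700000 + (0.21/2)·(5.419000 + 7.939342) = 3.102626
t=1.210000, y=3.102626:
  k1 = f(1.210000, 3.102626) = 8.407748
  k2 = f(1.420000, 4.868253) = 12.039008
  y ← 3.102626 + (0.21/2)·(8.407748 + 12.039008) = 5.249535
y(1.42) ≈ 5.2495

5.2495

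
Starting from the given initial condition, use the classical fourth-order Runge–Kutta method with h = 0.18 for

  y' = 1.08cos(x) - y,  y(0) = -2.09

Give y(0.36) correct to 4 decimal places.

RK4: k1 = f(x_n, y_n); k2 = f(x_n + h/2, y_n + (h/2)·k1); k3 = f(x_n + h/2, y_n + (h/2)·k2); k4 = f(x_n + h, y_n + h·k3); y_{n+1} = y_n + (h/6)·(k1 + 2k2 + 2k3 + k4).
x=0.000000, y=-2.090000:
  k1 = f(0.000000, -2.090000) = 3.170000
  k2 = f(0.090000, -1.804700) = 2.880329
  k3 = f(0.090000, -1.830770) = 2.906399
  k4 = f(0.180000, -1.566848) = 2.629399
  y ← -2.090000 + (0.18/6)·(k1 + 2k2 + 2k3 + k4) = -1.568814
x=0.180000, y=-1.568814:
  k1 = f(0.180000, -1.568814) = 2.631366
  k2 = f(0.270000, -1.331991) = 2.372864
  k3 = f(0.270000, -1.355257) = 2.396129
  k4 = f(0.360000, -1.137511) = 2.148280
  y ← -1.568814 + (0.18/6)·(k1 + 2k2 + 2k3 + k4) = -1.139285
y(0.36) ≈ -1.1393

-1.1393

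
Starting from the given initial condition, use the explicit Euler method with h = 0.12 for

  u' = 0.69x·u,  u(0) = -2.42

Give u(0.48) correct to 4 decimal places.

-2.5669

Euler: u_{n+1} = u_n + h·f(x_n, u_n).
x=0.000000, u=-2.420000: f=0.000000 → u ← -2.420000 + 0.12·0.000000 = -2.420000
x=0.120000, u=-2.420000: f=-0.200376 → u ← -2.420000 + 0.12·(-0.200376) = -2.444045
x=0.240000, u=-2.444045: f=-0.404734 → u ← -2.444045 + 0.12·(-0.404734) = -2.492613
x=0.360000, u=-2.492613: f=-0.619165 → u ← -2.492613 + 0.12·(-0.619165) = -2.566913
u(0.48) ≈ -2.5669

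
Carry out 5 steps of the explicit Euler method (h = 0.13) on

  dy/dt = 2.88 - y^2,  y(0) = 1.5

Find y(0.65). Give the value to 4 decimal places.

1.6852

Euler: y_{n+1} = y_n + h·f(t_n, y_n).
t=0.000000, y=1.500000: f=0.630000 → y ← 1.500000 + 0.13·0.630000 = 1.581900
t=0.130000, y=1.581900: f=0.377592 → y ← 1.581900 + 0.13·0.377592 = 1.630987
t=0.260000, y=1.630987: f=0.219881 → y ← 1.630987 + 0.13·0.219881 = 1.659572
t=0.390000, y=1.659572: f=0.125822 → y ← 1.659572 + 0.13·0.125822 = 1.675928
t=0.520000, y=1.675928: f=0.071264 → y ← 1.675928 + 0.13·0.071264 = 1.685193
y(0.65) ≈ 1.6852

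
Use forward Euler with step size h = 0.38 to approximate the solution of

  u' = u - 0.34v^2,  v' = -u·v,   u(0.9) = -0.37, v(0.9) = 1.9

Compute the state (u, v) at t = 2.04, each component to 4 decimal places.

-3.8390, 5.1795

Euler on (u,v): u_{n+1} = u_n + h·u', v_{n+1} = v_n + h·v'.
0.900000: (-0.370000, 1.900000); f=(-1.597400, 0.703000) → (-0.977012, 2.167140)
1.280000: (-0.977012, 2.167140); f=(-2.573821, 2.117322) → (-1.955064, 2.971722)
1.660000: (-1.955064, 2.971722); f=(-4.957649, 5.809907) → (-3.838970, 5.179487)
(u(2.04), v(2.04)) ≈ (-3.8390, 5.1795)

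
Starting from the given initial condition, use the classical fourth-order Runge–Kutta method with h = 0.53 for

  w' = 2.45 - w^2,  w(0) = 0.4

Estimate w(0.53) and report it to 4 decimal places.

RK4: k1 = f(x_n, w_n); k2 = f(x_n + h/2, w_n + (h/2)·k1); k3 = f(x_n + h/2, w_n + (h/2)·k2); k4 = f(x_n + h, w_n + h·k3); w_{n+1} = w_n + (h/6)·(k1 + 2k2 + 2k3 + k4).
x=0.000000, w=0.400000:
  k1 = f(0.000000, 0.400000) = 2.290000
  k2 = f(0.265000, 1.006850) = 1.436253
  k3 = f(0.265000, 0.780607) = 1.840653
  k4 = f(0.530000, 1.375546) = 0.557874
  w ← 0.400000 + (0.53/6)·(k1 + 2k2 + 2k3 + k4) = 1.230482
w(0.53) ≈ 1.2305

1.2305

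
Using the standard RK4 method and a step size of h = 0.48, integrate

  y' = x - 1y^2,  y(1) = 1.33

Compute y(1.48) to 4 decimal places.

1.2016

RK4: k1 = f(x_n, y_n); k2 = f(x_n + h/2, y_n + (h/2)·k1); k3 = f(x_n + h/2, y_n + (h/2)·k2); k4 = f(x_n + h, y_n + h·k3); y_{n+1} = y_n + (h/6)·(k1 + 2k2 + 2k3 + k4).
x=1.000000, y=1.330000:
  k1 = f(1.000000, 1.330000) = -0.768900
  k2 = f(1.240000, 1.145464) = -0.072088
  k3 = f(1.240000, 1.312699) = -0.483178
  k4 = f(1.480000, 1.098074) = 0.274233
  y ← 1.330000 + (0.48/6)·(k1 + 2k2 + 2k3 + k4) = 1.201584
y(1.48) ≈ 1.2016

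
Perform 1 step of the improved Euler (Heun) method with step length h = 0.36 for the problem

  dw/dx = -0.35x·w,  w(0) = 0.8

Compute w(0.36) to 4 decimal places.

0.7819

Heun: k1 = f(x_n, w_n); k2 = f(x_n + h, w_n + h·k1); w_{n+1} = w_n + (h/2)·(k1 + k2).
x=0.000000, w=0.800000:
  k1 = f(0.000000, 0.800000) = 0.000000
  k2 = f(0.360000, 0.800000) = -0.100800
  w ← 0.800000 + (0.36/2)·(0.000000 + (-0.100800)) = 0.781856
w(0.36) ≈ 0.7819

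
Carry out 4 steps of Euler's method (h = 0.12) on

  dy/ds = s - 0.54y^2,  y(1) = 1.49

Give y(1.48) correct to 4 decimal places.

Euler: y_{n+1} = y_n + h·f(s_n, y_n).
s=1.000000, y=1.490000: f=-0.198854 → y ← 1.490000 + 0.12·(-0.198854) = 1.466138
s=1.120000, y=1.466138: f=-0.040762 → y ← 1.466138 + 0.12·(-0.040762) = 1.461246
s=1.240000, y=1.461246: f=0.086970 → y ← 1.461246 + 0.12·0.086970 = 1.471683
s=1.360000, y=1.471683: f=0.190441 → y ← 1.471683 + 0.12·0.190441 = 1.494535
y(1.48) ≈ 1.4945

1.4945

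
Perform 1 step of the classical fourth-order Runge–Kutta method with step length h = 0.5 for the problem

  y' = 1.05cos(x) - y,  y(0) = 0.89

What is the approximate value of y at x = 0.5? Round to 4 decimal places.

RK4: k1 = f(x_n, y_n); k2 = f(x_n + h/2, y_n + (h/2)·k1); k3 = f(x_n + h/2, y_n + (h/2)·k2); k4 = f(x_n + h, y_n + h·k3); y_{n+1} = y_n + (h/6)·(k1 + 2k2 + 2k3 + k4).
x=0.000000, y=0.890000:
  k1 = f(0.000000, 0.890000) = 0.160000
  k2 = f(0.250000, 0.930000) = 0.087358
  k3 = f(0.250000, 0.911840) = 0.105519
  k4 = f(0.500000, 0.942759) = -0.021298
  y ← 0.890000 + (0.5/6)·(k1 + 2k2 + 2k3 + k4) = 0.933705
y(0.5) ≈ 0.9337

0.9337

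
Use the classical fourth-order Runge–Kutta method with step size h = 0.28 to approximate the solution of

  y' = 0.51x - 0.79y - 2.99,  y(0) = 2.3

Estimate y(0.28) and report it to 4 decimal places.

1.1111

RK4: k1 = f(x_n, y_n); k2 = f(x_n + h/2, y_n + (h/2)·k1); k3 = f(x_n + h/2, y_n + (h/2)·k2); k4 = f(x_n + h, y_n + h·k3); y_{n+1} = y_n + (h/6)·(k1 + 2k2 + 2k3 + k4).
x=0.000000, y=2.300000:
  k1 = f(0.000000, 2.300000) = -4.807000
  k2 = f(0.140000, 1.627020) = -4.203946
  k3 = f(0.140000, 1.711448) = -4.270644
  k4 = f(0.280000, 1.104220) = -3.719534
  y ← 2.300000 + (0.28/6)·(k1 + 2k2 + 2k3 + k4) = 1.111133
y(0.28) ≈ 1.1111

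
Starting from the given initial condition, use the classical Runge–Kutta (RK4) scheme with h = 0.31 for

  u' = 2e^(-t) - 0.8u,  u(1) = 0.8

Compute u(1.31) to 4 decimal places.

0.7969

RK4: k1 = f(t_n, u_n); k2 = f(t_n + h/2, u_n + (h/2)·k1); k3 = f(t_n + h/2, u_n + (h/2)·k2); k4 = f(t_n + h, u_n + h·k3); u_{n+1} = u_n + (h/6)·(k1 + 2k2 + 2k3 + k4).
t=1.000000, u=0.800000:
  k1 = f(1.000000, 0.800000) = 0.095759
  k2 = f(1.155000, 0.814843) = -0.021759
  k3 = f(1.155000, 0.796627) = -0.007187
  k4 = f(1.310000, 0.797772) = -0.098578
  u ← 0.800000 + (0.31/6)·(k1 + 2k2 + 2k3 + k4) = 0.796863
u(1.31) ≈ 0.7969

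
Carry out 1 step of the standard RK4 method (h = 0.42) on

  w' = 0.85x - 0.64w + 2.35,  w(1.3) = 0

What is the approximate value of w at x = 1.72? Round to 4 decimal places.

RK4: k1 = f(x_n, w_n); k2 = f(x_n + h/2, w_n + (h/2)·k1); k3 = f(x_n + h/2, w_n + (h/2)·k2); k4 = f(x_n + h, w_n + h·k3); w_{n+1} = w_n + (h/6)·(k1 + 2k2 + 2k3 + k4).
x=1.300000, w=0.000000:
  k1 = f(1.300000, 0.000000) = 3.455000
  k2 = f(1.510000, 0.725550) = 3.169148
  k3 = f(1.510000, 0.665521) = 3.207567
  k4 = f(1.720000, 1.347178) = 2.949806
  w ← 0.000000 + (0.42/6)·(k1 + 2k2 + 2k3 + k4) = 1.341076
w(1.72) ≈ 1.3411

1.3411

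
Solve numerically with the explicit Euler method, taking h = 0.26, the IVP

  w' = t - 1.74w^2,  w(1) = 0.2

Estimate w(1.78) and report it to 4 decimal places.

0.8665

Euler: w_{n+1} = w_n + h·f(t_n, w_n).
t=1.000000, w=0.200000: f=0.930400 → w ← 0.200000 + 0.26·0.930400 = 0.441904
t=1.260000, w=0.441904: f=0.920214 → w ← 0.441904 + 0.26·0.920214 = 0.681160
t=1.520000, w=0.681160: f=0.712677 → w ← 0.681160 + 0.26·0.712677 = 0.866456
w(1.78) ≈ 0.8665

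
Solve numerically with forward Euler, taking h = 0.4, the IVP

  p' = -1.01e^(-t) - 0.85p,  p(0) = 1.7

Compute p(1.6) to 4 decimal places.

Euler: p_{n+1} = p_n + h·f(t_n, p_n).
t=0.000000, p=1.700000: f=-2.455000 → p ← 1.700000 + 0.4·(-2.455000) = 0.718000
t=0.400000, p=0.718000: f=-1.287323 → p ← 0.718000 + 0.4·(-1.287323) = 0.203071
t=0.800000, p=0.203071: f=-0.626432 → p ← 0.203071 + 0.4·(-0.626432) = -0.047502
t=1.200000, p=-0.047502: f=-0.263829 → p ← -0.047502 + 0.4·(-0.263829) = -0.153034
p(1.6) ≈ -0.1530

-0.1530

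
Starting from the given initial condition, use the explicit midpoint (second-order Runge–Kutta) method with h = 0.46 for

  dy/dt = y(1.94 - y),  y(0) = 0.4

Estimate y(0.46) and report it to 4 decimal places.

0.7484

Midpoint: k1 = f(t_n, y_n); k2 = f(t_n + h/2, y_n + (h/2)·k1); y_{n+1} = y_n + h·k2.
t=0.000000, y=0.400000:
  k1 = f(0.000000, 0.400000) = 0.616000
  k2 = f(0.230000, 0.541680) = 0.757442
  y ← 0.400000 + 0.46·0.757442 = 0.748423
y(0.46) ≈ 0.7484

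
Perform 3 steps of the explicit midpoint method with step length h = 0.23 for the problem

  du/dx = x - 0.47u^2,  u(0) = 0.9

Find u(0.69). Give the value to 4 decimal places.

0.9026

Midpoint: k1 = f(x_n, u_n); k2 = f(x_n + h/2, u_n + (h/2)·k1); u_{n+1} = u_n + h·k2.
x=0.000000, u=0.900000:
  k1 = f(0.000000, 0.900000) = -0.380700
  k2 = f(0.115000, 0.856220) = -0.229563
  u ← 0.900000 + 0.23·(-0.229563) = 0.847201
x=0.230000, u=0.847201:
  k1 = f(0.230000, 0.847201) = -0.107342
  k2 = f(0.345000, 0.834856) = 0.017417
  u ← 0.847201 + 0.23·0.017417 = 0.851207
x=0.460000, u=0.851207:
  k1 = f(0.460000, 0.851207) = 0.119460
  k2 = f(0.575000, 0.864944) = 0.223379
  u ← 0.851207 + 0.23·0.223379 = 0.902584
u(0.69) ≈ 0.9026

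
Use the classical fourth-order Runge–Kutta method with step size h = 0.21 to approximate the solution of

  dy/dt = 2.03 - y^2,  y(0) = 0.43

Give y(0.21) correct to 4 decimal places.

RK4: k1 = f(t_n, y_n); k2 = f(t_n + h/2, y_n + (h/2)·k1); k3 = f(t_n + h/2, y_n + (h/2)·k2); k4 = f(t_n + h, y_n + h·k3); y_{n+1} = y_n + (h/6)·(k1 + 2k2 + 2k3 + k4).
t=0.000000, y=0.430000:
  k1 = f(0.000000, 0.430000) = 1.845100
  k2 = f(0.105000, 0.623735) = 1.640954
  k3 = f(0.105000, 0.602300) = 1.667235
  k4 = f(0.210000, 0.780119) = 1.421414
  y ← 0.430000 + (0.21/6)·(k1 + 2k2 + 2k3 + k4) = 0.775901
y(0.21) ≈ 0.7759

0.7759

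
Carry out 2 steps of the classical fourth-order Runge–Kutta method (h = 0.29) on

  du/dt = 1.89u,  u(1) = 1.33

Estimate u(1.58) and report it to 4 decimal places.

3.9783

RK4: k1 = f(t_n, u_n); k2 = f(t_n + h/2, u_n + (h/2)·k1); k3 = f(t_n + h/2, u_n + (h/2)·k2); k4 = f(t_n + h, u_n + h·k3); u_{n+1} = u_n + (h/6)·(k1 + 2k2 + 2k3 + k4).
t=1.000000, u=1.330000:
  k1 = f(1.000000, 1.330000) = 2.513700
  k2 = f(1.145000, 1.694487) = 3.202579
  k3 = f(1.145000, 1.794374) = 3.391367
  k4 = f(1.290000, 2.313496) = 4.372508
  u ← 1.330000 + (0.29/6)·(k1 + 2k2 + 2k3 + k4) = 2.300248
t=1.290000, u=2.300248:
  k1 = f(1.290000, 2.300248) = 4.347469
  k2 = f(1.435000, 2.930631) = 5.538893
  k3 = f(1.435000, 3.103388) = 5.865403
  k4 = f(1.580000, 4.001215) = 7.562296
  u ← 2.300248 + (0.29/6)·(k1 + 2k2 + 2k3 + k4) = 3.978302
u(1.58) ≈ 3.9783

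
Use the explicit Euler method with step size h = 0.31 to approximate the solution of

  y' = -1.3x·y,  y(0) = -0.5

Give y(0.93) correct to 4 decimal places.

-0.3282

Euler: y_{n+1} = y_n + h·f(x_n, y_n).
x=0.000000, y=-0.500000: f=0.000000 → y ← -0.500000 + 0.31·0.000000 = -0.500000
x=0.310000, y=-0.500000: f=0.201500 → y ← -0.500000 + 0.31·0.201500 = -0.437535
x=0.620000, y=-0.437535: f=0.352653 → y ← -0.437535 + 0.31·0.352653 = -0.328213
y(0.93) ≈ -0.3282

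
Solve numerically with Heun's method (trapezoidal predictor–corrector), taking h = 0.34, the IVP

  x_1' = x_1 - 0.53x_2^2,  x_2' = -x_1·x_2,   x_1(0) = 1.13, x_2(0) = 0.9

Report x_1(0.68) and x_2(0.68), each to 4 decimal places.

Heun on (x_1,x_2): k1 = f(t_n, state_n); k2 = f(t_n + h, state_n + h·k1); state_{n+1} = state_n + (h/2)·(k1 + k2).
0.000000: (1.130000, 0.900000)
  k1 = (0.700700, -1.017000)
  predictor → (1.368238, 0.554220)
  k2 = (1.205443, -0.758305)
  → (1.454044, 0.598198)
0.340000: (1.454044, 0.598198)
  k1 = (1.264389, -0.869807)
  predictor → (1.883936, 0.302464)
  k2 = (1.835450, -0.569823)
  → (1.981017, 0.353461)
(x_1(0.68), x_2(0.68)) ≈ (1.9810, 0.3535)

1.9810, 0.3535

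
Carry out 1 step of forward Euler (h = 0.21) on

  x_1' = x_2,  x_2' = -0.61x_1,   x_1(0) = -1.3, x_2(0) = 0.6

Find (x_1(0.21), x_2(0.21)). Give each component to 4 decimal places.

-1.1740, 0.7665

Euler on (x_1,x_2): x_1_{n+1} = x_1_n + h·x_1', x_2_{n+1} = x_2_n + h·x_2'.
0.000000: (-1.300000, 0.600000); f=(0.600000, 0.793000) → (-1.174000, 0.766530)
(x_1(0.21), x_2(0.21)) ≈ (-1.1740, 0.7665)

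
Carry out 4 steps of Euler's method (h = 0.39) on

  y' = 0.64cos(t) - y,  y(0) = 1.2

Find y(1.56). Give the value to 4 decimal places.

Euler: y_{n+1} = y_n + h·f(t_n, y_n).
t=0.000000, y=1.200000: f=-0.560000 → y ← 1.200000 + 0.39·(-0.560000) = 0.981600
t=0.390000, y=0.981600: f=-0.389658 → y ← 0.981600 + 0.39·(-0.389658) = 0.829633
t=0.780000, y=0.829633: f=-0.374649 → y ← 0.829633 + 0.39·(-0.374649) = 0.683520
t=1.170000, y=0.683520: f=-0.433823 → y ← 0.683520 + 0.39·(-0.433823) = 0.514329
y(1.56) ≈ 0.5143

0.5143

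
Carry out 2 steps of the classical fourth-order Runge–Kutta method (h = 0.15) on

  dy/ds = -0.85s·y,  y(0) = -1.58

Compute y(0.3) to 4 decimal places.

-1.5207

RK4: k1 = f(s_n, y_n); k2 = f(s_n + h/2, y_n + (h/2)·k1); k3 = f(s_n + h/2, y_n + (h/2)·k2); k4 = f(s_n + h, y_n + h·k3); y_{n+1} = y_n + (h/6)·(k1 + 2k2 + 2k3 + k4).
s=0.000000, y=-1.580000:
  k1 = f(0.000000, -1.580000) = 0.000000
  k2 = f(0.075000, -1.580000) = 0.100725
  k3 = f(0.075000, -1.572446) = 0.100243
  k4 = f(0.150000, -1.564963) = 0.199533
  y ← -1.580000 + (0.15/6)·(k1 + 2k2 + 2k3 + k4) = -1.564963
s=0.150000, y=-1.564963:
  k1 = f(0.150000, -1.564963) = 0.199533
  k2 = f(0.225000, -1.549998) = 0.296437
  k3 = f(0.225000, -1.542730) = 0.295047
  k4 = f(0.300000, -1.520706) = 0.387780
  y ← -1.564963 + (0.15/6)·(k1 + 2k2 + 2k3 + k4) = -1.520706
y(0.3) ≈ -1.5207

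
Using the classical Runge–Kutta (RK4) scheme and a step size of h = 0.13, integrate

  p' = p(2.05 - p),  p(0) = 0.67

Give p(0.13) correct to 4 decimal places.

0.7952

RK4: k1 = f(x_n, p_n); k2 = f(x_n + h/2, p_n + (h/2)·k1); k3 = f(x_n + h/2, p_n + (h/2)·k2); k4 = f(x_n + h, p_n + h·k3); p_{n+1} = p_n + (h/6)·(k1 + 2k2 + 2k3 + k4).
x=0.000000, p=0.670000:
  k1 = f(0.000000, 0.670000) = 0.924600
  k2 = f(0.065000, 0.730099) = 0.963658
  k3 = f(0.065000, 0.732638) = 0.965149
  k4 = f(0.130000, 0.795469) = 0.997941
  p ← 0.670000 + (0.13/6)·(k1 + 2k2 + 2k3 + k4) = 0.795237
p(0.13) ≈ 0.7952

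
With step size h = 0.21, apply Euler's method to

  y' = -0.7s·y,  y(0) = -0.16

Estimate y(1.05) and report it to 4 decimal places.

Euler: y_{n+1} = y_n + h·f(s_n, y_n).
s=0.000000, y=-0.160000: f=0.000000 → y ← -0.160000 + 0.21·0.000000 = -0.160000
s=0.210000, y=-0.160000: f=0.023520 → y ← -0.160000 + 0.21·0.023520 = -0.155061
s=0.420000, y=-0.155061: f=0.045588 → y ← -0.155061 + 0.21·0.045588 = -0.145487
s=0.630000, y=-0.145487: f=0.064160 → y ← -0.145487 + 0.21·0.064160 = -0.132014
s=0.840000, y=-0.132014: f=0.077624 → y ← -0.132014 + 0.21·0.077624 = -0.115713
y(1.05) ≈ -0.1157

-0.1157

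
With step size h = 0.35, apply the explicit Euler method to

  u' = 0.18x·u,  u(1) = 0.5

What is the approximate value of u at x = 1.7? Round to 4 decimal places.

Euler: u_{n+1} = u_n + h·f(x_n, u_n).
x=1.000000, u=0.500000: f=0.090000 → u ← 0.500000 + 0.35·0.090000 = 0.531500
x=1.350000, u=0.531500: f=0.129154 → u ← 0.531500 + 0.35·0.129154 = 0.576704
u(1.7) ≈ 0.5767

0.5767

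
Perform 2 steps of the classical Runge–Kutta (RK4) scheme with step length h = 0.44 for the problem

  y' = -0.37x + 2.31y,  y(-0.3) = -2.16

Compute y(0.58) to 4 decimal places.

-16.3626

RK4: k1 = f(x_n, y_n); k2 = f(x_n + h/2, y_n + (h/2)·k1); k3 = f(x_n + h/2, y_n + (h/2)·k2); k4 = f(x_n + h, y_n + h·k3); y_{n+1} = y_n + (h/6)·(k1 + 2k2 + 2k3 + k4).
x=-0.300000, y=-2.160000:
  k1 = f(-0.300000, -2.160000) = -4.878600
  k2 = f(-0.080000, -3.233292) = -7.439305
  k3 = f(-0.080000, -3.796647) = -8.740655
  k4 = f(0.140000, -6.005888) = -13.925401
  y ← -2.160000 + (0.44/6)·(k1 + 2k2 + 2k3 + k4) = -5.912021
x=0.140000, y=-5.912021:
  k1 = f(0.140000, -5.912021) = -13.708568
  k2 = f(0.360000, -8.927906) = -20.756662
  k3 = f(0.360000, -10.478486) = -24.338504
  k4 = f(0.580000, -16.620962) = -38.609023
  y ← -5.912021 + (0.44/6)·(k1 + 2k2 + 2k3 + k4) = -16.362602
y(0.58) ≈ -16.3626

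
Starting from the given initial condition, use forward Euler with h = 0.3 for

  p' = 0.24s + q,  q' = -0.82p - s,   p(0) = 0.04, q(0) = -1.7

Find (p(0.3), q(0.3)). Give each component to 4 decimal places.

-0.4700, -1.7098

Euler on (p,q): p_{n+1} = p_n + h·p', q_{n+1} = q_n + h·q'.
0.000000: (0.040000, -1.700000); f=(-1.700000, -0.032800) → (-0.470000, -1.709840)
(p(0.3), q(0.3)) ≈ (-0.4700, -1.7098)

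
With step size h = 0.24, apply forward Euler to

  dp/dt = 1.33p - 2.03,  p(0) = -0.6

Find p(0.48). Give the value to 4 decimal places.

Euler: p_{n+1} = p_n + h·f(t_n, p_n).
t=0.000000, p=-0.600000: f=-2.828000 → p ← -0.600000 + 0.24·(-2.828000) = -1.278720
t=0.240000, p=-1.278720: f=-3.730698 → p ← -1.278720 + 0.24·(-3.730698) = -2.174087
p(0.48) ≈ -2.1741

-2.1741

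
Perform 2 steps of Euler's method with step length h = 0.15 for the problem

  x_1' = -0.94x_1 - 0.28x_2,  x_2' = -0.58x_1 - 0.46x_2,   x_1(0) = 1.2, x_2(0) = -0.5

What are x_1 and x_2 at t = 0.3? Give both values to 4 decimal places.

0.9274, -0.6221

Euler on (x_1,x_2): x_1_{n+1} = x_1_n + h·x_1', x_2_{n+1} = x_2_n + h·x_2'.
0.000000: (1.200000, -0.500000); f=(-0.988000, -0.466000) → (1.051800, -0.569900)
0.150000: (1.051800, -0.569900); f=(-0.829120, -0.347890) → (0.927432, -0.622084)
(x_1(0.3), x_2(0.3)) ≈ (0.9274, -0.6221)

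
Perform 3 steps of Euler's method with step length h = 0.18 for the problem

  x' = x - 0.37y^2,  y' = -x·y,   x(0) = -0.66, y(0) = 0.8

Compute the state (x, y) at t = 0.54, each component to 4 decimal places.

Euler on (x,y): x_{n+1} = x_n + h·x', y_{n+1} = y_n + h·y'.
0.000000: (-0.660000, 0.800000); f=(-0.896800, 0.528000) → (-0.821424, 0.895040)
0.180000: (-0.821424, 0.895040); f=(-1.117830, 0.735207) → (-1.022633, 1.027377)
0.360000: (-1.022633, 1.027377); f=(-1.413170, 1.050630) → (-1.277004, 1.216491)
(x(0.54), y(0.54)) ≈ (-1.2770, 1.2165)

-1.2770, 1.2165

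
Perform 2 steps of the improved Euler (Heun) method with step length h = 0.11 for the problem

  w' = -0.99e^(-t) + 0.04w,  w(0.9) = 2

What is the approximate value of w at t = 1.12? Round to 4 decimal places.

Heun: k1 = f(t_n, w_n); k2 = f(t_n + h, w_n + h·k1); w_{n+1} = w_n + (h/2)·(k1 + k2).
t=0.900000, w=2.000000:
  k1 = f(0.900000, 2.000000) = -0.322504
  k2 = f(1.010000, 1.964525) = -0.281996
  w ← 2.000000 + (0.11/2)·(-0.322504 + (-0.281996)) = 1.966753
t=1.010000, w=1.966753:
  k1 = f(1.010000, 1.966753) = -0.281907
  k2 = f(1.120000, 1.935743) = -0.245587
  w ← 1.966753 + (0.11/2)·(-0.281907 + (-0.245587)) = 1.937740
w(1.12) ≈ 1.9377

1.9377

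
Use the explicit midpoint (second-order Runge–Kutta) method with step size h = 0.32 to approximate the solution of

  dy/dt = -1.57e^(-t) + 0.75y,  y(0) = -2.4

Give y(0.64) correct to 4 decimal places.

Midpoint: k1 = f(t_n, y_n); k2 = f(t_n + h/2, y_n + (h/2)·k1); y_{n+1} = y_n + h·k2.
t=0.000000, y=-2.400000:
  k1 = f(0.000000, -2.400000) = -3.370000
  k2 = f(0.160000, -2.939200) = -3.542266
  y ← -2.400000 + 0.32·(-3.542266) = -3.533525
t=0.320000, y=-3.533525:
  k1 = f(0.320000, -3.533525) = -3.790198
  k2 = f(0.480000, -4.139957) = -4.076457
  y ← -3.533525 + 0.32·(-4.076457) = -4.837991
y(0.64) ≈ -4.8380

-4.8380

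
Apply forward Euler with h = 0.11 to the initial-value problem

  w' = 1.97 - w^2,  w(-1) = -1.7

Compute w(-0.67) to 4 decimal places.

Euler: w_{n+1} = w_n + h·f(x_n, w_n).
x=-1.000000, w=-1.700000: f=-0.920000 → w ← -1.700000 + 0.11·(-0.920000) = -1.801200
x=-0.890000, w=-1.801200: f=-1.274321 → w ← -1.801200 + 0.11·(-1.274321) = -1.941375
x=-0.780000, w=-1.941375: f=-1.798938 → w ← -1.941375 + 0.11·(-1.798938) = -2.139259
w(-0.67) ≈ -2.1393

-2.1393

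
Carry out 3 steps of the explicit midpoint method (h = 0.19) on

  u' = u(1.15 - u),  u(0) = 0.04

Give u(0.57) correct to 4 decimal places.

0.0744

Midpoint: k1 = f(t_n, u_n); k2 = f(t_n + h/2, u_n + (h/2)·k1); u_{n+1} = u_n + h·k2.
t=0.000000, u=0.040000:
  k1 = f(0.000000, 0.040000) = 0.044400
  k2 = f(0.095000, 0.044218) = 0.048895
  u ← 0.040000 + 0.19·0.048895 = 0.049290
t=0.190000, u=0.049290:
  k1 = f(0.190000, 0.049290) = 0.054254
  k2 = f(0.285000, 0.054444) = 0.059647
  u ← 0.049290 + 0.19·0.059647 = 0.060623
t=0.380000, u=0.060623:
  k1 = f(0.380000, 0.060623) = 0.066041
  k2 = f(0.475000, 0.066897) = 0.072456
  u ← 0.060623 + 0.19·0.072456 = 0.074390
u(0.57) ≈ 0.0744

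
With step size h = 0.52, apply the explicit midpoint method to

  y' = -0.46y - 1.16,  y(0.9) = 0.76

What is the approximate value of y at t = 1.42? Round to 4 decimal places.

0.0689

Midpoint: k1 = f(t_n, y_n); k2 = f(t_n + h/2, y_n + (h/2)·k1); y_{n+1} = y_n + h·k2.
t=0.900000, y=0.760000:
  k1 = f(0.900000, 0.760000) = -1.509600
  k2 = f(1.160000, 0.367504) = -1.329052
  y ← 0.760000 + 0.52·(-1.329052) = 0.068893
y(1.42) ≈ 0.0689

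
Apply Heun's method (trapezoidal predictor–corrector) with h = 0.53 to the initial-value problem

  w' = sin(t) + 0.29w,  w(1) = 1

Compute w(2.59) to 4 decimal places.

Heun: k1 = f(t_n, w_n); k2 = f(t_n + h, w_n + h·k1); w_{n+1} = w_n + (h/2)·(k1 + k2).
t=1.000000, w=1.000000:
  k1 = f(1.000000, 1.000000) = 1.131471
  k2 = f(1.530000, 1.599680) = 1.463075
  w ← 1.000000 + (0.53/2)·(1.131471 + 1.463075) = 1.687555
t=1.530000, w=1.687555:
  k1 = f(1.530000, 1.687555) = 1.488559
  k2 = f(2.060000, 2.476491) = 1.600890
  w ← 1.687555 + (0.53/2)·(1.488559 + 1.600890) = 2.506259
t=2.060000, w=2.506259:
  k1 = f(2.060000, 2.506259) = 1.609522
  k2 = f(2.590000, 3.359305) = 1.498243
  w ← 2.506259 + (0.53/2)·(1.609522 + 1.498243) = 3.329816
w(2.59) ≈ 3.3298

3.3298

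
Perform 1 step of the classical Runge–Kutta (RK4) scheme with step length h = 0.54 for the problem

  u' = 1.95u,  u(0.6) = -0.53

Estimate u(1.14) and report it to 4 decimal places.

RK4: k1 = f(t_n, u_n); k2 = f(t_n + h/2, u_n + (h/2)·k1); k3 = f(t_n + h/2, u_n + (h/2)·k2); k4 = f(t_n + h, u_n + h·k3); u_{n+1} = u_n + (h/6)·(k1 + 2k2 + 2k3 + k4).
t=0.600000, u=-0.530000:
  k1 = f(0.600000, -0.530000) = -1.033500
  k2 = f(0.870000, -0.809045) = -1.577638
  k3 = f(0.870000, -0.955962) = -1.864126
  k4 = f(1.140000, -1.536628) = -2.996425
  u ← -0.530000 + (0.54/6)·(k1 + 2k2 + 2k3 + k4) = -1.512211
u(1.14) ≈ -1.5122

-1.5122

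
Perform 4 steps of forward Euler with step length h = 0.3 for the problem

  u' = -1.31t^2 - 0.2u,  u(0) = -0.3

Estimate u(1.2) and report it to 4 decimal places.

-0.7168

Euler: u_{n+1} = u_n + h·f(t_n, u_n).
t=0.000000, u=-0.300000: f=0.060000 → u ← -0.300000 + 0.3·0.060000 = -0.282000
t=0.300000, u=-0.282000: f=-0.061500 → u ← -0.282000 + 0.3·(-0.061500) = -0.300450
t=0.600000, u=-0.300450: f=-0.411510 → u ← -0.300450 + 0.3·(-0.411510) = -0.423903
t=0.900000, u=-0.423903: f=-0.976319 → u ← -0.423903 + 0.3·(-0.976319) = -0.716799
u(1.2) ≈ -0.7168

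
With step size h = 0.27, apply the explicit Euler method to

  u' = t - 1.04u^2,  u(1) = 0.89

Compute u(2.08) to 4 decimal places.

Euler: u_{n+1} = u_n + h·f(t_n, u_n).
t=1.000000, u=0.890000: f=0.176216 → u ← 0.890000 + 0.27·0.176216 = 0.937578
t=1.270000, u=0.937578: f=0.355785 → u ← 0.937578 + 0.27·0.355785 = 1.033640
t=1.540000, u=1.033640: f=0.428851 → u ← 1.033640 + 0.27·0.428851 = 1.149430
t=1.810000, u=1.149430: f=0.435963 → u ← 1.149430 + 0.27·0.435963 = 1.267140
u(2.08) ≈ 1.2671

1.2671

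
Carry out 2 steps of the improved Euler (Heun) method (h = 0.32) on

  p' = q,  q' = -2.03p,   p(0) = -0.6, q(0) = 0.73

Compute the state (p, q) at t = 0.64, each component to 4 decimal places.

0.0616, 1.1329

Heun on (p,q): k1 = f(t_n, state_n); k2 = f(t_n + h, state_n + h·k1); state_{n+1} = state_n + (h/2)·(k1 + k2).
0.000000: (-0.600000, 0.730000)
  k1 = (0.730000, 1.218000)
  predictor → (-0.366400, 1.119760)
  k2 = (1.119760, 0.743792)
  → (-0.304038, 1.043887)
0.320000: (-0.304038, 1.043887)
  k1 = (1.043887, 0.617198)
  predictor → (0.030005, 1.241390)
  k2 = (1.241390, -0.060911)
  → (0.061606, 1.132893)
(p(0.64), q(0.64)) ≈ (0.0616, 1.1329)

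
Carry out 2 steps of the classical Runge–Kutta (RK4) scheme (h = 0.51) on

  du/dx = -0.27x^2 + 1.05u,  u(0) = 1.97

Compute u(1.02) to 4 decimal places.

RK4: k1 = f(x_n, u_n); k2 = f(x_n + h/2, u_n + (h/2)·k1); k3 = f(x_n + h/2, u_n + (h/2)·k2); k4 = f(x_n + h, u_n + h·k3); u_{n+1} = u_n + (h/6)·(k1 + 2k2 + 2k3 + k4).
x=0.000000, u=1.970000:
  k1 = f(0.000000, 1.970000) = 2.068500
  k2 = f(0.255000, 2.497467) = 2.604784
  k3 = f(0.255000, 2.634220) = 2.748374
  k4 = f(0.510000, 3.371671) = 3.470027
  u ← 1.970000 + (0.51/6)·(k1 + 2k2 + 2k3 + k4) = 3.350812
x=0.510000, u=3.350812:
  k1 = f(0.510000, 3.350812) = 3.448125
  k2 = f(0.765000, 4.230084) = 4.283577
  k3 = f(0.765000, 4.443124) = 4.507269
  k4 = f(1.020000, 5.649519) = 5.651087
  u ← 3.350812 + (0.51/6)·(k1 + 2k2 + 2k3 + k4) = 5.618689
u(1.02) ≈ 5.6187

5.6187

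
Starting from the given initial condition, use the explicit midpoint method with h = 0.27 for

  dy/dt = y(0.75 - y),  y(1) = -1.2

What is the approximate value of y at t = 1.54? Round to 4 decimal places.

Midpoint: k1 = f(t_n, y_n); k2 = f(t_n + h/2, y_n + (h/2)·k1); y_{n+1} = y_n + h·k2.
t=1.000000, y=-1.200000:
  k1 = f(1.000000, -1.200000) = -2.340000
  k2 = f(1.135000, -1.515900) = -3.434878
  y ← -1.200000 + 0.27·(-3.434878) = -2.127417
t=1.270000, y=-2.127417:
  k1 = f(1.270000, -2.127417) = -6.121466
  k2 = f(1.405000, -2.953815) = -10.940384
  y ← -2.127417 + 0.27·(-10.940384) = -5.081321
y(1.54) ≈ -5.0813

-5.0813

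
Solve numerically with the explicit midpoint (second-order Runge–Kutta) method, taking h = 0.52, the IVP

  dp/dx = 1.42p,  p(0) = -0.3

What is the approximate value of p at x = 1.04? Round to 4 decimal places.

Midpoint: k1 = f(x_n, p_n); k2 = f(x_n + h/2, p_n + (h/2)·k1); p_{n+1} = p_n + h·k2.
x=0.000000, p=-0.300000:
  k1 = f(0.000000, -0.300000) = -0.426000
  k2 = f(0.260000, -0.410760) = -0.583279
  p ← -0.300000 + 0.52·(-0.583279) = -0.603305
x=0.520000, p=-0.603305:
  k1 = f(0.520000, -0.603305) = -0.856693
  k2 = f(0.780000, -0.826045) = -1.172985
  p ← -0.603305 + 0.52·(-1.172985) = -1.213257
p(1.04) ≈ -1.2133

-1.2133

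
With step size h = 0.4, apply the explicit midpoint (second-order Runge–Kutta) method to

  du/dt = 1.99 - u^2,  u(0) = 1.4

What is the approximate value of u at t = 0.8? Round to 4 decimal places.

Midpoint: k1 = f(t_n, u_n); k2 = f(t_n + h/2, u_n + (h/2)·k1); u_{n+1} = u_n + h·k2.
t=0.000000, u=1.400000:
  k1 = f(0.000000, 1.400000) = 0.030000
  k2 = f(0.200000, 1.406000) = 0.013164
  u ← 1.400000 + 0.4·0.013164 = 1.405266
t=0.400000, u=1.405266:
  k1 = f(0.400000, 1.405266) = 0.015229
  k2 = f(0.600000, 1.408311) = 0.006659
  u ← 1.405266 + 0.4·0.006659 = 1.407929
u(0.8) ≈ 1.4079

1.4079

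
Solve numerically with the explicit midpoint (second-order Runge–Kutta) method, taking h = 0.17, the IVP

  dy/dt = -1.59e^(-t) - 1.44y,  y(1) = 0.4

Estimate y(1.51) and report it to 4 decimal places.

Midpoint: k1 = f(t_n, y_n); k2 = f(t_n + h/2, y_n + (h/2)·k1); y_{n+1} = y_n + h·k2.
t=1.000000, y=0.400000:
  k1 = f(1.000000, 0.400000) = -1.160928
  k2 = f(1.085000, 0.301321) = -0.971166
  y ← 0.400000 + 0.17·(-0.971166) = 0.234902
t=1.170000, y=0.234902:
  k1 = f(1.170000, 0.234902) = -0.831742
  k2 = f(1.255000, 0.164204) = -0.689724
  y ← 0.234902 + 0.17·(-0.689724) = 0.117649
t=1.340000, y=0.117649:
  k1 = f(1.340000, 0.117649) = -0.585749
  k2 = f(1.425000, 0.067860) = -0.480127
  y ← 0.117649 + 0.17·(-0.480127) = 0.036027
y(1.51) ≈ 0.0360

0.0360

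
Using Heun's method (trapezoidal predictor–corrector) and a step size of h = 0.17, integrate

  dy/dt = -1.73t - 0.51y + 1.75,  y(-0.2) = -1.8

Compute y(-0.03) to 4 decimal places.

-1.3348

Heun: k1 = f(t_n, y_n); k2 = f(t_n + h, y_n + h·k1); y_{n+1} = y_n + (h/2)·(k1 + k2).
t=-0.200000, y=-1.800000:
  k1 = f(-0.200000, -1.800000) = 3.014000
  k2 = f(-0.030000, -1.287620) = 2.458586
  y ← -1.800000 + (0.17/2)·(3.014000 + 2.458586) = -1.334830
y(-0.03) ≈ -1.3348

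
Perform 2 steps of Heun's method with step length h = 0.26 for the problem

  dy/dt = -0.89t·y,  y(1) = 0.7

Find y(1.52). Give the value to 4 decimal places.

0.3944

Heun: k1 = f(t_n, y_n); k2 = f(t_n + h, y_n + h·k1); y_{n+1} = y_n + (h/2)·(k1 + k2).
t=1.000000, y=0.700000:
  k1 = f(1.000000, 0.700000) = -0.623000
  k2 = f(1.260000, 0.538020) = -0.603336
  y ← 0.700000 + (0.26/2)·(-0.623000 + (-0.603336)) = 0.540576
t=1.260000, y=0.540576:
  k1 = f(1.260000, 0.540576) = -0.606202
  k2 = f(1.520000, 0.382964) = -0.518073
  y ← 0.540576 + (0.26/2)·(-0.606202 + (-0.518073)) = 0.394421
y(1.52) ≈ 0.3944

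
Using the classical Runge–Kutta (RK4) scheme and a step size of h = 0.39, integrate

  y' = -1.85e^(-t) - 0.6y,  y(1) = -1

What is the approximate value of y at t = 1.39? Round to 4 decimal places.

RK4: k1 = f(t_n, y_n); k2 = f(t_n + h/2, y_n + (h/2)·k1); k3 = f(t_n + h/2, y_n + (h/2)·k2); k4 = f(t_n + h, y_n + h·k3); y_{n+1} = y_n + (h/6)·(k1 + 2k2 + 2k3 + k4).
t=1.000000, y=-1.000000:
  k1 = f(1.000000, -1.000000) = -0.080577
  k2 = f(1.195000, -1.015713) = 0.049425
  k3 = f(1.195000, -0.990362) = 0.034215
  k4 = f(1.390000, -0.986656) = 0.131204
  y ← -1.000000 + (0.39/6)·(k1 + 2k2 + 2k3 + k4) = -0.985836
y(1.39) ≈ -0.9858

-0.9858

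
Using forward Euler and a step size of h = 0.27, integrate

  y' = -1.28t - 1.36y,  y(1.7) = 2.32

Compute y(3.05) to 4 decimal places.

Euler: y_{n+1} = y_n + h·f(t_n, y_n).
t=1.700000, y=2.320000: f=-5.331200 → y ← 2.320000 + 0.27·(-5.331200) = 0.880576
t=1.970000, y=0.880576: f=-3.719183 → y ← 0.880576 + 0.27·(-3.719183) = -0.123604
t=2.240000, y=-0.123604: f=-2.699099 → y ← -0.123604 + 0.27·(-2.699099) = -0.852360
t=2.510000, y=-0.852360: f=-2.053590 → y ← -0.852360 + 0.27·(-2.053590) = -1.406830
t=2.780000, y=-1.406830: f=-1.645112 → y ← -1.406830 + 0.27·(-1.645112) = -1.851010
y(3.05) ≈ -1.8510

-1.8510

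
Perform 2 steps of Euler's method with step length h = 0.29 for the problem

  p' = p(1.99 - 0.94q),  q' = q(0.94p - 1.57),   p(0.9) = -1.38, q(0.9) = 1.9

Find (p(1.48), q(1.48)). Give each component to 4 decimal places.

-2.1776, 0.0468

Euler on (p,q): p_{n+1} = p_n + h·p', q_{n+1} = q_n + h·q'.
0.900000: (-1.380000, 1.900000); f=(-0.281520, -5.447680) → (-1.461641, 0.320173)
1.190000: (-1.461641, 0.320173); f=(-2.468766, -0.942570) → (-2.177583, 0.046827)
(p(1.48), q(1.48)) ≈ (-2.1776, 0.0468)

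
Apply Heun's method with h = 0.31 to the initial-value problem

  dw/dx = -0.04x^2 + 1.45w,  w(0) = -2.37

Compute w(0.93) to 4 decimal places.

-8.8498

Heun: k1 = f(x_n, w_n); k2 = f(x_n + h, w_n + h·k1); w_{n+1} = w_n + (h/2)·(k1 + k2).
x=0.000000, w=-2.370000:
  k1 = f(0.000000, -2.370000) = -3.436500
  k2 = f(0.310000, -3.435315) = -4.985051
  w ← -2.370000 + (0.31/2)·(-3.436500 + (-4.985051)) = -3.675340
x=0.310000, w=-3.675340:
  k1 = f(0.310000, -3.675340) = -5.333088
  k2 = f(0.620000, -5.328598) = -7.741842
  w ← -3.675340 + (0.31/2)·(-5.333088 + (-7.741842)) = -5.701955
x=0.620000, w=-5.701955:
  k1 = f(0.620000, -5.701955) = -8.283210
  k2 = f(0.930000, -8.269750) = -12.025733
  w ← -5.701955 + (0.31/2)·(-8.283210 + (-12.025733)) = -8.849841
w(0.93) ≈ -8.8498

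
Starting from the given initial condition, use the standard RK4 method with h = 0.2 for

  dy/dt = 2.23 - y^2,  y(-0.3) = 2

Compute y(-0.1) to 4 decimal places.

RK4: k1 = f(t_n, y_n); k2 = f(t_n + h/2, y_n + (h/2)·k1); k3 = f(t_n + h/2, y_n + (h/2)·k2); k4 = f(t_n + h, y_n + h·k3); y_{n+1} = y_n + (h/6)·(k1 + 2k2 + 2k3 + k4).
t=-0.300000, y=2.000000:
  k1 = f(-0.300000, 2.000000) = -1.770000
  k2 = f(-0.200000, 1.823000) = -1.093329
  k3 = f(-0.200000, 1.890667) = -1.344622
  k4 = f(-0.100000, 1.731076) = -0.766623
  y ← 2.000000 + (0.2/6)·(k1 + 2k2 + 2k3 + k4) = 1.752916
y(-0.1) ≈ 1.7529

1.7529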